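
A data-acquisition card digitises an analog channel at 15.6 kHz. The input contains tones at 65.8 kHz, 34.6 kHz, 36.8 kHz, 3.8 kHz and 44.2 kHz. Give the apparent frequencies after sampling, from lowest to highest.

fs/2 = 7.8 kHz.
65.8 kHz mod fs = 3.4 kHz.
3.4 kHz ≤ fs/2 = 7.8 kHz, appears at 3.4 kHz.
34.6 kHz mod fs = 3.4 kHz.
3.4 kHz ≤ fs/2 = 7.8 kHz, appears at 3.4 kHz.
36.8 kHz mod fs = 5.6 kHz.
5.6 kHz ≤ fs/2 = 7.8 kHz, appears at 5.6 kHz.
3.8 kHz ≤ fs/2 = 7.8 kHz, passes unchanged.
44.2 kHz mod fs = 13 kHz.
13 kHz > fs/2 = 7.8 kHz, folds to fs − 13 kHz = 2.6 kHz.
Distinct values: {2.6 kHz, 3.4 kHz, 3.8 kHz, 5.6 kHz}.

2.6 kHz, 3.4 kHz, 3.8 kHz, 5.6 kHz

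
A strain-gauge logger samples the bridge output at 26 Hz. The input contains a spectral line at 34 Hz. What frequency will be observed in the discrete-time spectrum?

34 Hz mod fs = 8 Hz.
8 Hz ≤ fs/2 = 13 Hz, appears at 8 Hz.

8 Hz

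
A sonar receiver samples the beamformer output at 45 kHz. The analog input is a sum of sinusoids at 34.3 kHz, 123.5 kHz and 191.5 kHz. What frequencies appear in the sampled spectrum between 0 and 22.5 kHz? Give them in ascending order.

10.7 kHz, 11.5 kHz

fs/2 = 22.5 kHz.
34.3 kHz > fs/2 = 22.5 kHz, folds to fs − 34.3 kHz = 10.7 kHz.
123.5 kHz mod fs = 33.5 kHz.
33.5 kHz > fs/2 = 22.5 kHz, folds to fs − 33.5 kHz = 11.5 kHz.
191.5 kHz mod fs = 11.5 kHz.
11.5 kHz ≤ fs/2 = 22.5 kHz, appears at 11.5 kHz.
Distinct values: {10.7 kHz, 11.5 kHz}.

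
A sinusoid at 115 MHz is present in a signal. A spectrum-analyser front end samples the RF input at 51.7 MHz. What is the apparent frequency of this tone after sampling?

11.6 MHz

115 MHz mod fs = 11.6 MHz.
11.6 MHz ≤ fs/2 = 25.85 MHz, appears at 11.6 MHz.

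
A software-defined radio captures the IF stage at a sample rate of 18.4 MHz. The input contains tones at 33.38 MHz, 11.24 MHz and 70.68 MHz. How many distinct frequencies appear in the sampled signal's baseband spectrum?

3

fs/2 = 9.2 MHz.
33.38 MHz mod fs = 14.98 MHz.
14.98 MHz > fs/2 = 9.2 MHz, folds to fs − 14.98 MHz = 3.42 MHz.
11.24 MHz > fs/2 = 9.2 MHz, folds to fs − 11.24 MHz = 7.16 MHz.
70.68 MHz mod fs = 15.48 MHz.
15.48 MHz > fs/2 = 9.2 MHz, folds to fs − 15.48 MHz = 2.92 MHz.
Distinct values: {2.92 MHz, 3.42 MHz, 7.16 MHz} → 3.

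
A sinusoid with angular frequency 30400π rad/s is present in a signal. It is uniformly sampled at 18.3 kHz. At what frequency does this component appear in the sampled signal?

3.1 kHz

ω = 30400π rad/s → f = ω/(2π) = 15200 Hz = 15.2 kHz.
15.2 kHz > fs/2 = 9.15 kHz, folds to fs − 15.2 kHz = 3.1 kHz.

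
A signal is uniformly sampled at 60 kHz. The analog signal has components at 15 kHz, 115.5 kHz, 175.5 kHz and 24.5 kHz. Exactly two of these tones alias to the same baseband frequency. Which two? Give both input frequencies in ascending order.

fs/2 = 30 kHz.
15 kHz ≤ fs/2 = 30 kHz, passes unchanged.
115.5 kHz mod fs = 55.5 kHz.
55.5 kHz > fs/2 = 30 kHz, folds to fs − 55.5 kHz = 4.5 kHz.
175.5 kHz mod fs = 55.5 kHz.
55.5 kHz > fs/2 = 30 kHz, folds to fs − 55.5 kHz = 4.5 kHz.
24.5 kHz ≤ fs/2 = 30 kHz, passes unchanged.
115.5 kHz and 175.5 kHz both map to 4.5 kHz.

115.5 kHz, 175.5 kHz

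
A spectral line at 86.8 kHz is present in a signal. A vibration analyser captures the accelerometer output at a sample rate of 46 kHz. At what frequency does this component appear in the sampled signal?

5.2 kHz

86.8 kHz mod fs = 40.8 kHz.
40.8 kHz > fs/2 = 23 kHz, folds to fs − 40.8 kHz = 5.2 kHz.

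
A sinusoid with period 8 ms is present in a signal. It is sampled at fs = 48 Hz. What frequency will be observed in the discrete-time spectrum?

19 Hz

T = 8 ms → f = 1/T = 125 Hz.
125 Hz mod fs = 29 Hz.
29 Hz > fs/2 = 24 Hz, folds to fs − 29 Hz = 19 Hz.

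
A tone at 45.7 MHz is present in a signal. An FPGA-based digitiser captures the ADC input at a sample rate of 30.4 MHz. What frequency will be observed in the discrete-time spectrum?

45.7 MHz mod fs = 15.3 MHz.
15.3 MHz > fs/2 = 15.2 MHz, folds to fs − 15.3 MHz = 15.1 MHz.

15.1 MHz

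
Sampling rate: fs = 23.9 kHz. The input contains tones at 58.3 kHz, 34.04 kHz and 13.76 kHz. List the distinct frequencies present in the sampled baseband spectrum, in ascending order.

10.14 kHz, 10.5 kHz

fs/2 = 11.95 kHz.
58.3 kHz mod fs = 10.5 kHz.
10.5 kHz ≤ fs/2 = 11.95 kHz, appears at 10.5 kHz.
34.04 kHz mod fs = 10.14 kHz.
10.14 kHz ≤ fs/2 = 11.95 kHz, appears at 10.14 kHz.
13.76 kHz > fs/2 = 11.95 kHz, folds to fs − 13.76 kHz = 10.14 kHz.
Distinct values: {10.14 kHz, 10.5 kHz}.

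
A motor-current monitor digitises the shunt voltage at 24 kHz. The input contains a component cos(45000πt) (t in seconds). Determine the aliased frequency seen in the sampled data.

ω = 45000π rad/s → f = ω/(2π) = 22500 Hz = 22.5 kHz.
22.5 kHz > fs/2 = 12 kHz, folds to fs − 22.5 kHz = 1.5 kHz.

1.5 kHz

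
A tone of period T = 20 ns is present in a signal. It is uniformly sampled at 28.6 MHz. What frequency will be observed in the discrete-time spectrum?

7.2 MHz

T = 20 ns → f = 1/T = 50 MHz.
50 MHz mod fs = 21.4 MHz.
21.4 MHz > fs/2 = 14.3 MHz, folds to fs − 21.4 MHz = 7.2 MHz.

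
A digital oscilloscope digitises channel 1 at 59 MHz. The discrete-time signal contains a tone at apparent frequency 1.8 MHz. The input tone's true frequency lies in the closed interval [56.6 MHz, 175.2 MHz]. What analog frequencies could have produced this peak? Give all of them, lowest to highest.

Frequencies that alias to 1.8 MHz are k·fs ± 1.8 MHz for integer k ≥ 0.
k=0: 1.8 MHz.
k=1: 57.2 MHz, 60.8 MHz.
k=2: 116.2 MHz, 119.8 MHz.
k=3: 175.2 MHz, 178.8 MHz.
k=4: 234.2 MHz, 237.8 MHz.
Within [56.6 MHz, 175.2 MHz]: 57.2 MHz, 60.8 MHz, 116.2 MHz, 119.8 MHz, 175.2 MHz.

57.2 MHz, 60.8 MHz, 116.2 MHz, 119.8 MHz, 175.2 MHz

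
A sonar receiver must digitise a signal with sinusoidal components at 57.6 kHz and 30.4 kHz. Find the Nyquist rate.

Highest-frequency component: 57.6 kHz.
Nyquist rate = 2 × 57.6 kHz = 115.2 kHz.

115.2 kHz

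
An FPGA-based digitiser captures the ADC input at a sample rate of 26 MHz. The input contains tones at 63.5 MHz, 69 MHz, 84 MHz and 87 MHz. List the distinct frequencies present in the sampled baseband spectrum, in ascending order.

fs/2 = 13 MHz.
63.5 MHz mod fs = 11.5 MHz.
11.5 MHz ≤ fs/2 = 13 MHz, appears at 11.5 MHz.
69 MHz mod fs = 17 MHz.
17 MHz > fs/2 = 13 MHz, folds to fs − 17 MHz = 9 MHz.
84 MHz mod fs = 6 MHz.
6 MHz ≤ fs/2 = 13 MHz, appears at 6 MHz.
87 MHz mod fs = 9 MHz.
9 MHz ≤ fs/2 = 13 MHz, appears at 9 MHz.
Distinct values: {6 MHz, 9 MHz, 11.5 MHz}.

6 MHz, 9 MHz, 11.5 MHz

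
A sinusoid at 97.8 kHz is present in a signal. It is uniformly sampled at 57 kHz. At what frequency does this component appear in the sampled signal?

97.8 kHz mod fs = 40.8 kHz.
40.8 kHz > fs/2 = 28.5 kHz, folds to fs − 40.8 kHz = 16.2 kHz.

16.2 kHz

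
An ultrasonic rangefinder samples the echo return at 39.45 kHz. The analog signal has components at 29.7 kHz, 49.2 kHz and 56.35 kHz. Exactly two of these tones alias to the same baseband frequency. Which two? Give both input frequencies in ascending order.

fs/2 = 19.725 kHz.
29.7 kHz > fs/2 = 19.725 kHz, folds to fs − 29.7 kHz = 9.75 kHz.
49.2 kHz mod fs = 9.75 kHz.
9.75 kHz ≤ fs/2 = 19.725 kHz, appears at 9.75 kHz.
56.35 kHz mod fs = 16.9 kHz.
16.9 kHz ≤ fs/2 = 19.725 kHz, appears at 16.9 kHz.
29.7 kHz and 49.2 kHz both map to 9.75 kHz.

29.7 kHz, 49.2 kHz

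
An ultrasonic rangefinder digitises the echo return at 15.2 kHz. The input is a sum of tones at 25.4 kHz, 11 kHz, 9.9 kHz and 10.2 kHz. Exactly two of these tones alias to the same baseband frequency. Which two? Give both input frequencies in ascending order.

fs/2 = 7.6 kHz.
25.4 kHz mod fs = 10.2 kHz.
10.2 kHz > fs/2 = 7.6 kHz, folds to fs − 10.2 kHz = 5 kHz.
11 kHz > fs/2 = 7.6 kHz, folds to fs − 11 kHz = 4.2 kHz.
9.9 kHz > fs/2 = 7.6 kHz, folds to fs − 9.9 kHz = 5.3 kHz.
10.2 kHz > fs/2 = 7.6 kHz, folds to fs − 10.2 kHz = 5 kHz.
10.2 kHz and 25.4 kHz both map to 5 kHz.

10.2 kHz, 25.4 kHz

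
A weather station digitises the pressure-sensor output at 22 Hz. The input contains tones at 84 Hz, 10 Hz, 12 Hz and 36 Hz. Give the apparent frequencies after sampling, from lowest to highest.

4 Hz, 8 Hz, 10 Hz

fs/2 = 11 Hz.
84 Hz mod fs = 18 Hz.
18 Hz > fs/2 = 11 Hz, folds to fs − 18 Hz = 4 Hz.
10 Hz ≤ fs/2 = 11 Hz, passes unchanged.
12 Hz > fs/2 = 11 Hz, folds to fs − 12 Hz = 10 Hz.
36 Hz mod fs = 14 Hz.
14 Hz > fs/2 = 11 Hz, folds to fs − 14 Hz = 8 Hz.
Distinct values: {4 Hz, 8 Hz, 10 Hz}.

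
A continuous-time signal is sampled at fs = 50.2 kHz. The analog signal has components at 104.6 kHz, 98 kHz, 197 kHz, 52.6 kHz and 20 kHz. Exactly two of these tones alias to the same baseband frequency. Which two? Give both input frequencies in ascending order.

52.6 kHz, 98 kHz

fs/2 = 25.1 kHz.
104.6 kHz mod fs = 4.2 kHz.
4.2 kHz ≤ fs/2 = 25.1 kHz, appears at 4.2 kHz.
98 kHz mod fs = 47.8 kHz.
47.8 kHz > fs/2 = 25.1 kHz, folds to fs − 47.8 kHz = 2.4 kHz.
197 kHz mod fs = 46.4 kHz.
46.4 kHz > fs/2 = 25.1 kHz, folds to fs − 46.4 kHz = 3.8 kHz.
52.6 kHz mod fs = 2.4 kHz.
2.4 kHz ≤ fs/2 = 25.1 kHz, appears at 2.4 kHz.
20 kHz ≤ fs/2 = 25.1 kHz, passes unchanged.
52.6 kHz and 98 kHz both map to 2.4 kHz.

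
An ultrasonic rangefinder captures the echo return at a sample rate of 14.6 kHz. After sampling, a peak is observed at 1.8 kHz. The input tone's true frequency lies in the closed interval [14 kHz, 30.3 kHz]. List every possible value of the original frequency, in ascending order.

16.4 kHz, 27.4 kHz

Frequencies that alias to 1.8 kHz are k·fs ± 1.8 kHz for integer k ≥ 0.
k=0: 1.8 kHz.
k=1: 12.8 kHz, 16.4 kHz.
k=2: 27.4 kHz, 31 kHz.
k=3: 42 kHz, 45.6 kHz.
Within [14 kHz, 30.3 kHz]: 16.4 kHz, 27.4 kHz.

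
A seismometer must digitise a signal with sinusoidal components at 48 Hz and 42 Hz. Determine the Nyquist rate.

96 Hz

Highest-frequency component: 48 Hz.
Nyquist rate = 2 × 48 Hz = 96 Hz.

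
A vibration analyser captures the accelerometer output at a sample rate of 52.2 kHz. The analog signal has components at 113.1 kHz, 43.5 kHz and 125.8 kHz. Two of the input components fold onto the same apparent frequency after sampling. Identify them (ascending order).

43.5 kHz, 113.1 kHz

fs/2 = 26.1 kHz.
113.1 kHz mod fs = 8.7 kHz.
8.7 kHz ≤ fs/2 = 26.1 kHz, appears at 8.7 kHz.
43.5 kHz > fs/2 = 26.1 kHz, folds to fs − 43.5 kHz = 8.7 kHz.
125.8 kHz mod fs = 21.4 kHz.
21.4 kHz ≤ fs/2 = 26.1 kHz, appears at 21.4 kHz.
43.5 kHz and 113.1 kHz both map to 8.7 kHz.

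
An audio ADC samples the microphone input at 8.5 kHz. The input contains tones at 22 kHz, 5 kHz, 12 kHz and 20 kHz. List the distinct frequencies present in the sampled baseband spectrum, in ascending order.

3 kHz, 3.5 kHz

fs/2 = 4.25 kHz.
22 kHz mod fs = 5 kHz.
5 kHz > fs/2 = 4.25 kHz, folds to fs − 5 kHz = 3.5 kHz.
5 kHz > fs/2 = 4.25 kHz, folds to fs − 5 kHz = 3.5 kHz.
12 kHz mod fs = 3.5 kHz.
3.5 kHz ≤ fs/2 = 4.25 kHz, appears at 3.5 kHz.
20 kHz mod fs = 3 kHz.
3 kHz ≤ fs/2 = 4.25 kHz, appears at 3 kHz.
Distinct values: {3 kHz, 3.5 kHz}.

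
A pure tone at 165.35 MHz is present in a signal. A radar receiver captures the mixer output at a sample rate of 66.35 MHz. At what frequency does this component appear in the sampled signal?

32.65 MHz

165.35 MHz mod fs = 32.65 MHz.
32.65 MHz ≤ fs/2 = 33.175 MHz, appears at 32.65 MHz.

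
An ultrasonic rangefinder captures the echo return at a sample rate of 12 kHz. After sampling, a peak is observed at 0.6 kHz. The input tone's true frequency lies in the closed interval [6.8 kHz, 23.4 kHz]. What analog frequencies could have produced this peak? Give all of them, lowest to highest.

Frequencies that alias to 0.6 kHz are k·fs ± 0.6 kHz for integer k ≥ 0.
k=0: 0.6 kHz.
k=1: 11.4 kHz, 12.6 kHz.
k=2: 23.4 kHz, 24.6 kHz.
k=3: 35.4 kHz, 36.6 kHz.
Within [6.8 kHz, 23.4 kHz]: 11.4 kHz, 12.6 kHz, 23.4 kHz.

11.4 kHz, 12.6 kHz, 23.4 kHz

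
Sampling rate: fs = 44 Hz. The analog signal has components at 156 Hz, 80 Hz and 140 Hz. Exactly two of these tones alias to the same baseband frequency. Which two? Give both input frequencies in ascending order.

fs/2 = 22 Hz.
156 Hz mod fs = 24 Hz.
24 Hz > fs/2 = 22 Hz, folds to fs − 24 Hz = 20 Hz.
80 Hz mod fs = 36 Hz.
36 Hz > fs/2 = 22 Hz, folds to fs − 36 Hz = 8 Hz.
140 Hz mod fs = 8 Hz.
8 Hz ≤ fs/2 = 22 Hz, appears at 8 Hz.
80 Hz and 140 Hz both map to 8 Hz.

80 Hz, 140 Hz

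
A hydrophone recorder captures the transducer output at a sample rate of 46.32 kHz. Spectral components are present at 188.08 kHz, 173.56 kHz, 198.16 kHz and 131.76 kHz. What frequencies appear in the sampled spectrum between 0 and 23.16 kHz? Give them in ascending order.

2.8 kHz, 7.2 kHz, 11.72 kHz, 12.88 kHz

fs/2 = 23.16 kHz.
188.08 kHz mod fs = 2.8 kHz.
2.8 kHz ≤ fs/2 = 23.16 kHz, appears at 2.8 kHz.
173.56 kHz mod fs = 34.6 kHz.
34.6 kHz > fs/2 = 23.16 kHz, folds to fs − 34.6 kHz = 11.72 kHz.
198.16 kHz mod fs = 12.88 kHz.
12.88 kHz ≤ fs/2 = 23.16 kHz, appears at 12.88 kHz.
131.76 kHz mod fs = 39.12 kHz.
39.12 kHz > fs/2 = 23.16 kHz, folds to fs − 39.12 kHz = 7.2 kHz.
Distinct values: {2.8 kHz, 7.2 kHz, 11.72 kHz, 12.88 kHz}.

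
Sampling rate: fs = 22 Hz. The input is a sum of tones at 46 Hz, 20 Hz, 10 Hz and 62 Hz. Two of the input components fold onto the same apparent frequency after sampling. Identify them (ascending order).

fs/2 = 11 Hz.
46 Hz mod fs = 2 Hz.
2 Hz ≤ fs/2 = 11 Hz, appears at 2 Hz.
20 Hz > fs/2 = 11 Hz, folds to fs − 20 Hz = 2 Hz.
10 Hz ≤ fs/2 = 11 Hz, passes unchanged.
62 Hz mod fs = 18 Hz.
18 Hz > fs/2 = 11 Hz, folds to fs − 18 Hz = 4 Hz.
20 Hz and 46 Hz both map to 2 Hz.

20 Hz, 46 Hz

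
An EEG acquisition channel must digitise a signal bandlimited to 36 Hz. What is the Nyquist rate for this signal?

Nyquist rate = 2 × 36 Hz = 72 Hz.

72 Hz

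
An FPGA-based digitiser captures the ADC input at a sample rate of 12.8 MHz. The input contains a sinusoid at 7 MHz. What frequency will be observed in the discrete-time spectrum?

7 MHz > fs/2 = 6.4 MHz, folds to fs − 7 MHz = 5.8 MHz.

5.8 MHz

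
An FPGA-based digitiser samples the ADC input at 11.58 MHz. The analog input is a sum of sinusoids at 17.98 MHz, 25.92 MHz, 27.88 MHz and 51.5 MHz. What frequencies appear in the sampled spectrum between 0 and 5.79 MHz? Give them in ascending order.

2.76 MHz, 4.72 MHz, 5.18 MHz

fs/2 = 5.79 MHz.
17.98 MHz mod fs = 6.4 MHz.
6.4 MHz > fs/2 = 5.79 MHz, folds to fs − 6.4 MHz = 5.18 MHz.
25.92 MHz mod fs = 2.76 MHz.
2.76 MHz ≤ fs/2 = 5.79 MHz, appears at 2.76 MHz.
27.88 MHz mod fs = 4.72 MHz.
4.72 MHz ≤ fs/2 = 5.79 MHz, appears at 4.72 MHz.
51.5 MHz mod fs = 5.18 MHz.
5.18 MHz ≤ fs/2 = 5.79 MHz, appears at 5.18 MHz.
Distinct values: {2.76 MHz, 4.72 MHz, 5.18 MHz}.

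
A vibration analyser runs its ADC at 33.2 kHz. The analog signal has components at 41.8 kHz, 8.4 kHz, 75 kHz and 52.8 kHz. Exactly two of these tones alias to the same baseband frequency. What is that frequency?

fs/2 = 16.6 kHz.
41.8 kHz mod fs = 8.6 kHz.
8.6 kHz ≤ fs/2 = 16.6 kHz, appears at 8.6 kHz.
8.4 kHz ≤ fs/2 = 16.6 kHz, passes unchanged.
75 kHz mod fs = 8.6 kHz.
8.6 kHz ≤ fs/2 = 16.6 kHz, appears at 8.6 kHz.
52.8 kHz mod fs = 19.6 kHz.
19.6 kHz > fs/2 = 16.6 kHz, folds to fs − 19.6 kHz = 13.6 kHz.
41.8 kHz and 75 kHz both map to 8.6 kHz.

8.6 kHz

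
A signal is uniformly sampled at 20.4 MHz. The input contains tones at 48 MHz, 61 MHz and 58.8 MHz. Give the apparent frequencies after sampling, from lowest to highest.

0.2 MHz, 2.4 MHz, 7.2 MHz

fs/2 = 10.2 MHz.
48 MHz mod fs = 7.2 MHz.
7.2 MHz ≤ fs/2 = 10.2 MHz, appears at 7.2 MHz.
61 MHz mod fs = 20.2 MHz.
20.2 MHz > fs/2 = 10.2 MHz, folds to fs − 20.2 MHz = 0.2 MHz.
58.8 MHz mod fs = 18 MHz.
18 MHz > fs/2 = 10.2 MHz, folds to fs − 18 MHz = 2.4 MHz.
Distinct values: {0.2 MHz, 2.4 MHz, 7.2 MHz}.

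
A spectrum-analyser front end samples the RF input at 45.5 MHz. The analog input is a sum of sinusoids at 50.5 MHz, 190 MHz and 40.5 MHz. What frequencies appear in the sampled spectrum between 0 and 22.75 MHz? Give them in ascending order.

fs/2 = 22.75 MHz.
50.5 MHz mod fs = 5 MHz.
5 MHz ≤ fs/2 = 22.75 MHz, appears at 5 MHz.
190 MHz mod fs = 8 MHz.
8 MHz ≤ fs/2 = 22.75 MHz, appears at 8 MHz.
40.5 MHz > fs/2 = 22.75 MHz, folds to fs − 40.5 MHz = 5 MHz.
Distinct values: {5 MHz, 8 MHz}.

5 MHz, 8 MHz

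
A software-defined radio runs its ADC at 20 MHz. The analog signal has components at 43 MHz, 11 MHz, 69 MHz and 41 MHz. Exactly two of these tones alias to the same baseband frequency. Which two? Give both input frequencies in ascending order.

11 MHz, 69 MHz

fs/2 = 10 MHz.
43 MHz mod fs = 3 MHz.
3 MHz ≤ fs/2 = 10 MHz, appears at 3 MHz.
11 MHz > fs/2 = 10 MHz, folds to fs − 11 MHz = 9 MHz.
69 MHz mod fs = 9 MHz.
9 MHz ≤ fs/2 = 10 MHz, appears at 9 MHz.
41 MHz mod fs = 1 MHz.
1 MHz ≤ fs/2 = 10 MHz, appears at 1 MHz.
11 MHz and 69 MHz both map to 9 MHz.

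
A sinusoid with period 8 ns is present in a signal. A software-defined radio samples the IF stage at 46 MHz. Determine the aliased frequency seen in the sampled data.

T = 8 ns → f = 1/T = 125 MHz.
125 MHz mod fs = 33 MHz.
33 MHz > fs/2 = 23 MHz, folds to fs − 33 MHz = 13 MHz.

13 MHz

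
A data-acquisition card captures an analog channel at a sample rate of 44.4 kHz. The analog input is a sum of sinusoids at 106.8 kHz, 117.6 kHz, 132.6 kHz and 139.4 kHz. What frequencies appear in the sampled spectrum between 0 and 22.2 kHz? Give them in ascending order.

0.6 kHz, 6.2 kHz, 15.6 kHz, 18 kHz

fs/2 = 22.2 kHz.
106.8 kHz mod fs = 18 kHz.
18 kHz ≤ fs/2 = 22.2 kHz, appears at 18 kHz.
117.6 kHz mod fs = 28.8 kHz.
28.8 kHz > fs/2 = 22.2 kHz, folds to fs − 28.8 kHz = 15.6 kHz.
132.6 kHz mod fs = 43.8 kHz.
43.8 kHz > fs/2 = 22.2 kHz, folds to fs − 43.8 kHz = 0.6 kHz.
139.4 kHz mod fs = 6.2 kHz.
6.2 kHz ≤ fs/2 = 22.2 kHz, appears at 6.2 kHz.
Distinct values: {0.6 kHz, 6.2 kHz, 15.6 kHz, 18 kHz}.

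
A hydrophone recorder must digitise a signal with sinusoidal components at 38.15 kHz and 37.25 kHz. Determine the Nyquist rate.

Highest-frequency component: 38.15 kHz.
Nyquist rate = 2 × 38.15 kHz = 76.3 kHz.

76.3 kHz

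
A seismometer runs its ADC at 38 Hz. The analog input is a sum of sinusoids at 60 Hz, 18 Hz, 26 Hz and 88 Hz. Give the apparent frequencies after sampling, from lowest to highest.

fs/2 = 19 Hz.
60 Hz mod fs = 22 Hz.
22 Hz > fs/2 = 19 Hz, folds to fs − 22 Hz = 16 Hz.
18 Hz ≤ fs/2 = 19 Hz, passes unchanged.
26 Hz > fs/2 = 19 Hz, folds to fs − 26 Hz = 12 Hz.
88 Hz mod fs = 12 Hz.
12 Hz ≤ fs/2 = 19 Hz, appears at 12 Hz.
Distinct values: {12 Hz, 16 Hz, 18 Hz}.

12 Hz, 16 Hz, 18 Hz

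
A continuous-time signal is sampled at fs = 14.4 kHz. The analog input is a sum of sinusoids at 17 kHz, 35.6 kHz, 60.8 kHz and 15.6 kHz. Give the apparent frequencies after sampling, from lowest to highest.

fs/2 = 7.2 kHz.
17 kHz mod fs = 2.6 kHz.
2.6 kHz ≤ fs/2 = 7.2 kHz, appears at 2.6 kHz.
35.6 kHz mod fs = 6.8 kHz.
6.8 kHz ≤ fs/2 = 7.2 kHz, appears at 6.8 kHz.
60.8 kHz mod fs = 3.2 kHz.
3.2 kHz ≤ fs/2 = 7.2 kHz, appears at 3.2 kHz.
15.6 kHz mod fs = 1.2 kHz.
1.2 kHz ≤ fs/2 = 7.2 kHz, appears at 1.2 kHz.
Distinct values: {1.2 kHz, 2.6 kHz, 3.2 kHz, 6.8 kHz}.

1.2 kHz, 2.6 kHz, 3.2 kHz, 6.8 kHz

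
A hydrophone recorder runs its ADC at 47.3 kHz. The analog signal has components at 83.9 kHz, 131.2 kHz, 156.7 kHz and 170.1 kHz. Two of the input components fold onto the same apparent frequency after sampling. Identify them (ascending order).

fs/2 = 23.65 kHz.
83.9 kHz mod fs = 36.6 kHz.
36.6 kHz > fs/2 = 23.65 kHz, folds to fs − 36.6 kHz = 10.7 kHz.
131.2 kHz mod fs = 36.6 kHz.
36.6 kHz > fs/2 = 23.65 kHz, folds to fs − 36.6 kHz = 10.7 kHz.
156.7 kHz mod fs = 14.8 kHz.
14.8 kHz ≤ fs/2 = 23.65 kHz, appears at 14.8 kHz.
170.1 kHz mod fs = 28.2 kHz.
28.2 kHz > fs/2 = 23.65 kHz, folds to fs − 28.2 kHz = 19.1 kHz.
83.9 kHz and 131.2 kHz both map to 10.7 kHz.

83.9 kHz, 131.2 kHz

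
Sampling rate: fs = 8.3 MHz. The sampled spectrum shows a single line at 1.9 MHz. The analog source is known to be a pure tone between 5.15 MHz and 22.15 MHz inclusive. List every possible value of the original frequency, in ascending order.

6.4 MHz, 10.2 MHz, 14.7 MHz, 18.5 MHz

Frequencies that alias to 1.9 MHz are k·fs ± 1.9 MHz for integer k ≥ 0.
k=0: 1.9 MHz.
k=1: 6.4 MHz, 10.2 MHz.
k=2: 14.7 MHz, 18.5 MHz.
k=3: 23 MHz, 26.8 MHz.
Within [5.15 MHz, 22.15 MHz]: 6.4 MHz, 10.2 MHz, 14.7 MHz, 18.5 MHz.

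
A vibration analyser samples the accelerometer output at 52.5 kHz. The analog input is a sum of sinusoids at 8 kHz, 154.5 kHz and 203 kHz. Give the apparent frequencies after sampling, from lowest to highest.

3 kHz, 7 kHz, 8 kHz

fs/2 = 26.25 kHz.
8 kHz ≤ fs/2 = 26.25 kHz, passes unchanged.
154.5 kHz mod fs = 49.5 kHz.
49.5 kHz > fs/2 = 26.25 kHz, folds to fs − 49.5 kHz = 3 kHz.
203 kHz mod fs = 45.5 kHz.
45.5 kHz > fs/2 = 26.25 kHz, folds to fs − 45.5 kHz = 7 kHz.
Distinct values: {3 kHz, 7 kHz, 8 kHz}.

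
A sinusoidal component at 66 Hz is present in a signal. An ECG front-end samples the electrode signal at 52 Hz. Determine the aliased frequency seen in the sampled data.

14 Hz

66 Hz mod fs = 14 Hz.
14 Hz ≤ fs/2 = 26 Hz, appears at 14 Hz.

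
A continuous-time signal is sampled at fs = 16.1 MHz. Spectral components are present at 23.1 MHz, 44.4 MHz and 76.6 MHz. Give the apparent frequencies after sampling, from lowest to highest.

3.9 MHz, 7 MHz

fs/2 = 8.05 MHz.
23.1 MHz mod fs = 7 MHz.
7 MHz ≤ fs/2 = 8.05 MHz, appears at 7 MHz.
44.4 MHz mod fs = 12.2 MHz.
12.2 MHz > fs/2 = 8.05 MHz, folds to fs − 12.2 MHz = 3.9 MHz.
76.6 MHz mod fs = 12.2 MHz.
12.2 MHz > fs/2 = 8.05 MHz, folds to fs − 12.2 MHz = 3.9 MHz.
Distinct values: {3.9 MHz, 7 MHz}.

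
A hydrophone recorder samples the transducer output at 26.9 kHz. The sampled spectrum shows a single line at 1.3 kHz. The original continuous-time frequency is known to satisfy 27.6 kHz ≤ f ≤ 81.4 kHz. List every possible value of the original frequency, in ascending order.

28.2 kHz, 52.5 kHz, 55.1 kHz, 79.4 kHz

Frequencies that alias to 1.3 kHz are k·fs ± 1.3 kHz for integer k ≥ 0.
k=0: 1.3 kHz.
k=1: 25.6 kHz, 28.2 kHz.
k=2: 52.5 kHz, 55.1 kHz.
k=3: 79.4 kHz, 82 kHz.
k=4: 106.3 kHz, 108.9 kHz.
Within [27.6 kHz, 81.4 kHz]: 28.2 kHz, 52.5 kHz, 55.1 kHz, 79.4 kHz.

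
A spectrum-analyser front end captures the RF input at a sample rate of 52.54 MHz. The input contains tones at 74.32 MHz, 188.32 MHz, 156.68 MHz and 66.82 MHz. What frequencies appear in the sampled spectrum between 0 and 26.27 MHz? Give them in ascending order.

fs/2 = 26.27 MHz.
74.32 MHz mod fs = 21.78 MHz.
21.78 MHz ≤ fs/2 = 26.27 MHz, appears at 21.78 MHz.
188.32 MHz mod fs = 30.7 MHz.
30.7 MHz > fs/2 = 26.27 MHz, folds to fs − 30.7 MHz = 21.84 MHz.
156.68 MHz mod fs = 51.6 MHz.
51.6 MHz > fs/2 = 26.27 MHz, folds to fs − 51.6 MHz = 0.94 MHz.
66.82 MHz mod fs = 14.28 MHz.
14.28 MHz ≤ fs/2 = 26.27 MHz, appears at 14.28 MHz.
Distinct values: {0.94 MHz, 14.28 MHz, 21.78 MHz, 21.84 MHz}.

0.94 MHz, 14.28 MHz, 21.78 MHz, 21.84 MHz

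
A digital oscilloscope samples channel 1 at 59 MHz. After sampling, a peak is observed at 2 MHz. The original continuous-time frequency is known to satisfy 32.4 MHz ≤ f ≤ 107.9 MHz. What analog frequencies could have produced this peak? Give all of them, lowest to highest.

Frequencies that alias to 2 MHz are k·fs ± 2 MHz for integer k ≥ 0.
k=0: 2 MHz.
k=1: 57 MHz, 61 MHz.
k=2: 116 MHz, 120 MHz.
Within [32.4 MHz, 107.9 MHz]: 57 MHz, 61 MHz.

57 MHz, 61 MHz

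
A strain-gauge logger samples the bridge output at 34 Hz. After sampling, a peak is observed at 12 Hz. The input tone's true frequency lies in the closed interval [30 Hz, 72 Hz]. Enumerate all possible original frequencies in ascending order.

46 Hz, 56 Hz

Frequencies that alias to 12 Hz are k·fs ± 12 Hz for integer k ≥ 0.
k=0: 12 Hz.
k=1: 22 Hz, 46 Hz.
k=2: 56 Hz, 80 Hz.
k=3: 90 Hz, 114 Hz.
Within [30 Hz, 72 Hz]: 46 Hz, 56 Hz.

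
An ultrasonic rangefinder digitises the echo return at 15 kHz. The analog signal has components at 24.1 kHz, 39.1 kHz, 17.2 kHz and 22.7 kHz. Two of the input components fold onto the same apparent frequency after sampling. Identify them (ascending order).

24.1 kHz, 39.1 kHz

fs/2 = 7.5 kHz.
24.1 kHz mod fs = 9.1 kHz.
9.1 kHz > fs/2 = 7.5 kHz, folds to fs − 9.1 kHz = 5.9 kHz.
39.1 kHz mod fs = 9.1 kHz.
9.1 kHz > fs/2 = 7.5 kHz, folds to fs − 9.1 kHz = 5.9 kHz.
17.2 kHz mod fs = 2.2 kHz.
2.2 kHz ≤ fs/2 = 7.5 kHz, appears at 2.2 kHz.
22.7 kHz mod fs = 7.7 kHz.
7.7 kHz > fs/2 = 7.5 kHz, folds to fs − 7.7 kHz = 7.3 kHz.
24.1 kHz and 39.1 kHz both map to 5.9 kHz.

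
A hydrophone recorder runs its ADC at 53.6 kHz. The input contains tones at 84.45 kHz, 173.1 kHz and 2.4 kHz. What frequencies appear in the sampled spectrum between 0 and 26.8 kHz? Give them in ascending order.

2.4 kHz, 12.3 kHz, 22.75 kHz

fs/2 = 26.8 kHz.
84.45 kHz mod fs = 30.85 kHz.
30.85 kHz > fs/2 = 26.8 kHz, folds to fs − 30.85 kHz = 22.75 kHz.
173.1 kHz mod fs = 12.3 kHz.
12.3 kHz ≤ fs/2 = 26.8 kHz, appears at 12.3 kHz.
2.4 kHz ≤ fs/2 = 26.8 kHz, passes unchanged.
Distinct values: {2.4 kHz, 12.3 kHz, 22.75 kHz}.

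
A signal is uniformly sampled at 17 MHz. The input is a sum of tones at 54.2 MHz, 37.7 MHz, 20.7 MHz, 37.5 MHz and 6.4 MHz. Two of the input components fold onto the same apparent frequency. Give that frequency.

fs/2 = 8.5 MHz.
54.2 MHz mod fs = 3.2 MHz.
3.2 MHz ≤ fs/2 = 8.5 MHz, appears at 3.2 MHz.
37.7 MHz mod fs = 3.7 MHz.
3.7 MHz ≤ fs/2 = 8.5 MHz, appears at 3.7 MHz.
20.7 MHz mod fs = 3.7 MHz.
3.7 MHz ≤ fs/2 = 8.5 MHz, appears at 3.7 MHz.
37.5 MHz mod fs = 3.5 MHz.
3.5 MHz ≤ fs/2 = 8.5 MHz, appears at 3.5 MHz.
6.4 MHz ≤ fs/2 = 8.5 MHz, passes unchanged.
20.7 MHz and 37.7 MHz both map to 3.7 MHz.

3.7 MHz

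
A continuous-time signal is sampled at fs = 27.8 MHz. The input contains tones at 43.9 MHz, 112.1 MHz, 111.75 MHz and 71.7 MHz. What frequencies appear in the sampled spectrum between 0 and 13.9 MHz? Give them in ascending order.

fs/2 = 13.9 MHz.
43.9 MHz mod fs = 16.1 MHz.
16.1 MHz > fs/2 = 13.9 MHz, folds to fs − 16.1 MHz = 11.7 MHz.
112.1 MHz mod fs = 0.9 MHz.
0.9 MHz ≤ fs/2 = 13.9 MHz, appears at 0.9 MHz.
111.75 MHz mod fs = 0.55 MHz.
0.55 MHz ≤ fs/2 = 13.9 MHz, appears at 0.55 MHz.
71.7 MHz mod fs = 16.1 MHz.
16.1 MHz > fs/2 = 13.9 MHz, folds to fs − 16.1 MHz = 11.7 MHz.
Distinct values: {0.55 MHz, 0.9 MHz, 11.7 MHz}.

0.55 MHz, 0.9 MHz, 11.7 MHz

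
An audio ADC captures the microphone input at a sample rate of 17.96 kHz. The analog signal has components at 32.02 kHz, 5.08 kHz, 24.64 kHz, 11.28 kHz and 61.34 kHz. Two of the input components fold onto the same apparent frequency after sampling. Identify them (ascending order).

11.28 kHz, 24.64 kHz

fs/2 = 8.98 kHz.
32.02 kHz mod fs = 14.06 kHz.
14.06 kHz > fs/2 = 8.98 kHz, folds to fs − 14.06 kHz = 3.9 kHz.
5.08 kHz ≤ fs/2 = 8.98 kHz, passes unchanged.
24.64 kHz mod fs = 6.68 kHz.
6.68 kHz ≤ fs/2 = 8.98 kHz, appears at 6.68 kHz.
11.28 kHz > fs/2 = 8.98 kHz, folds to fs − 11.28 kHz = 6.68 kHz.
61.34 kHz mod fs = 7.46 kHz.
7.46 kHz ≤ fs/2 = 8.98 kHz, appears at 7.46 kHz.
11.28 kHz and 24.64 kHz both map to 6.68 kHz.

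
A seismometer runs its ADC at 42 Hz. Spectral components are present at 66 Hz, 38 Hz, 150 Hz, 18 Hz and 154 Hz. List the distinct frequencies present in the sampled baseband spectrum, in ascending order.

fs/2 = 21 Hz.
66 Hz mod fs = 24 Hz.
24 Hz > fs/2 = 21 Hz, folds to fs − 24 Hz = 18 Hz.
38 Hz > fs/2 = 21 Hz, folds to fs − 38 Hz = 4 Hz.
150 Hz mod fs = 24 Hz.
24 Hz > fs/2 = 21 Hz, folds to fs − 24 Hz = 18 Hz.
18 Hz ≤ fs/2 = 21 Hz, passes unchanged.
154 Hz mod fs = 28 Hz.
28 Hz > fs/2 = 21 Hz, folds to fs − 28 Hz = 14 Hz.
Distinct values: {4 Hz, 14 Hz, 18 Hz}.

4 Hz, 14 Hz, 18 Hz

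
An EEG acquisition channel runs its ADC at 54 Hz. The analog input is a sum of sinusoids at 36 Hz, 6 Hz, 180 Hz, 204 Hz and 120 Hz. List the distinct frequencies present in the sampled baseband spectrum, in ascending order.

fs/2 = 27 Hz.
36 Hz > fs/2 = 27 Hz, folds to fs − 36 Hz = 18 Hz.
6 Hz ≤ fs/2 = 27 Hz, passes unchanged.
180 Hz mod fs = 18 Hz.
18 Hz ≤ fs/2 = 27 Hz, appears at 18 Hz.
204 Hz mod fs = 42 Hz.
42 Hz > fs/2 = 27 Hz, folds to fs − 42 Hz = 12 Hz.
120 Hz mod fs = 12 Hz.
12 Hz ≤ fs/2 = 27 Hz, appears at 12 Hz.
Distinct values: {6 Hz, 12 Hz, 18 Hz}.

6 Hz, 12 Hz, 18 Hz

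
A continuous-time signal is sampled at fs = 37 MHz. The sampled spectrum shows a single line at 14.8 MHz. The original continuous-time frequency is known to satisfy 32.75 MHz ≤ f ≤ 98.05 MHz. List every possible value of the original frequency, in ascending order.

51.8 MHz, 59.2 MHz, 88.8 MHz, 96.2 MHz

Frequencies that alias to 14.8 MHz are k·fs ± 14.8 MHz for integer k ≥ 0.
k=0: 14.8 MHz.
k=1: 22.2 MHz, 51.8 MHz.
k=2: 59.2 MHz, 88.8 MHz.
k=3: 96.2 MHz, 125.8 MHz.
k=4: 133.2 MHz, 162.8 MHz.
Within [32.75 MHz, 98.05 MHz]: 51.8 MHz, 59.2 MHz, 88.8 MHz, 96.2 MHz.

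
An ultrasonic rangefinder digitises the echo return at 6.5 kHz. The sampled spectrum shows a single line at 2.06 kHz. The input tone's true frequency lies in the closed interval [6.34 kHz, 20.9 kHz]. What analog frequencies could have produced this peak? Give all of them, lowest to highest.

Frequencies that alias to 2.06 kHz are k·fs ± 2.06 kHz for integer k ≥ 0.
k=0: 2.06 kHz.
k=1: 4.44 kHz, 8.56 kHz.
k=2: 10.94 kHz, 15.06 kHz.
k=3: 17.44 kHz, 21.56 kHz.
k=4: 23.94 kHz, 28.06 kHz.
Within [6.34 kHz, 20.9 kHz]: 8.56 kHz, 10.94 kHz, 15.06 kHz, 17.44 kHz.

8.56 kHz, 10.94 kHz, 15.06 kHz, 17.44 kHz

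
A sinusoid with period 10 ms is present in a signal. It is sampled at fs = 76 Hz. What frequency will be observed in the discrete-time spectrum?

T = 10 ms → f = 1/T = 100 Hz.
100 Hz mod fs = 24 Hz.
24 Hz ≤ fs/2 = 38 Hz, appears at 24 Hz.

24 Hz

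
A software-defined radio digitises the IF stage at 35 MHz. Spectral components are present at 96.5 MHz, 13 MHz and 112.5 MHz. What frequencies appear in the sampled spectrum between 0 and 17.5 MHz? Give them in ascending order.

7.5 MHz, 8.5 MHz, 13 MHz

fs/2 = 17.5 MHz.
96.5 MHz mod fs = 26.5 MHz.
26.5 MHz > fs/2 = 17.5 MHz, folds to fs − 26.5 MHz = 8.5 MHz.
13 MHz ≤ fs/2 = 17.5 MHz, passes unchanged.
112.5 MHz mod fs = 7.5 MHz.
7.5 MHz ≤ fs/2 = 17.5 MHz, appears at 7.5 MHz.
Distinct values: {7.5 MHz, 8.5 MHz, 13 MHz}.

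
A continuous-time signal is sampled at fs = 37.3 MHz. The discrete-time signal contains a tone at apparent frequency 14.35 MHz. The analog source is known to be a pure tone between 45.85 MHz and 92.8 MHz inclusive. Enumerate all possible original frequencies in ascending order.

51.65 MHz, 60.25 MHz, 88.95 MHz

Frequencies that alias to 14.35 MHz are k·fs ± 14.35 MHz for integer k ≥ 0.
k=0: 14.35 MHz.
k=1: 22.95 MHz, 51.65 MHz.
k=2: 60.25 MHz, 88.95 MHz.
k=3: 97.55 MHz, 126.25 MHz.
Within [45.85 MHz, 92.8 MHz]: 51.65 MHz, 60.25 MHz, 88.95 MHz.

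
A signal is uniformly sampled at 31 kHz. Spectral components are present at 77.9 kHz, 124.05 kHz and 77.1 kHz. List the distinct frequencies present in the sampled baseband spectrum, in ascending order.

0.05 kHz, 15.1 kHz

fs/2 = 15.5 kHz.
77.9 kHz mod fs = 15.9 kHz.
15.9 kHz > fs/2 = 15.5 kHz, folds to fs − 15.9 kHz = 15.1 kHz.
124.05 kHz mod fs = 0.05 kHz.
0.05 kHz ≤ fs/2 = 15.5 kHz, appears at 0.05 kHz.
77.1 kHz mod fs = 15.1 kHz.
15.1 kHz ≤ fs/2 = 15.5 kHz, appears at 15.1 kHz.
Distinct values: {0.05 kHz, 15.1 kHz}.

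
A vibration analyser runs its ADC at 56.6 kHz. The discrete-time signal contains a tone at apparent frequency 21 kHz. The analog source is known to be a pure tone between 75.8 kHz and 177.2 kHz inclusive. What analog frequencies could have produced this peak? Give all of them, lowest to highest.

Frequencies that alias to 21 kHz are k·fs ± 21 kHz for integer k ≥ 0.
k=0: 21 kHz.
k=1: 35.6 kHz, 77.6 kHz.
k=2: 92.2 kHz, 134.2 kHz.
k=3: 148.8 kHz, 190.8 kHz.
k=4: 205.4 kHz, 247.4 kHz.
Within [75.8 kHz, 177.2 kHz]: 77.6 kHz, 92.2 kHz, 134.2 kHz, 148.8 kHz.

77.6 kHz, 92.2 kHz, 134.2 kHz, 148.8 kHz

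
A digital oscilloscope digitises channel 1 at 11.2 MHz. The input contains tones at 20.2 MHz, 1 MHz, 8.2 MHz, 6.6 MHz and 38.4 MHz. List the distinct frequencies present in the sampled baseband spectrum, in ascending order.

fs/2 = 5.6 MHz.
20.2 MHz mod fs = 9 MHz.
9 MHz > fs/2 = 5.6 MHz, folds to fs − 9 MHz = 2.2 MHz.
1 MHz ≤ fs/2 = 5.6 MHz, passes unchanged.
8.2 MHz > fs/2 = 5.6 MHz, folds to fs − 8.2 MHz = 3 MHz.
6.6 MHz > fs/2 = 5.6 MHz, folds to fs − 6.6 MHz = 4.6 MHz.
38.4 MHz mod fs = 4.8 MHz.
4.8 MHz ≤ fs/2 = 5.6 MHz, appears at 4.8 MHz.
Distinct values: {1 MHz, 2.2 MHz, 3 MHz, 4.6 MHz, 4.8 MHz}.

1 MHz, 2.2 MHz, 3 MHz, 4.6 MHz, 4.8 MHz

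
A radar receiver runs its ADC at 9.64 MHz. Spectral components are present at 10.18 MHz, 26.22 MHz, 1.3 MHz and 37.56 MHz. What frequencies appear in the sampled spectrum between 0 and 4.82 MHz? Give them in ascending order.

fs/2 = 4.82 MHz.
10.18 MHz mod fs = 0.54 MHz.
0.54 MHz ≤ fs/2 = 4.82 MHz, appears at 0.54 MHz.
26.22 MHz mod fs = 6.94 MHz.
6.94 MHz > fs/2 = 4.82 MHz, folds to fs − 6.94 MHz = 2.7 MHz.
1.3 MHz ≤ fs/2 = 4.82 MHz, passes unchanged.
37.56 MHz mod fs = 8.64 MHz.
8.64 MHz > fs/2 = 4.82 MHz, folds to fs − 8.64 MHz = 1 MHz.
Distinct values: {0.54 MHz, 1 MHz, 1.3 MHz, 2.7 MHz}.

0.54 MHz, 1 MHz, 1.3 MHz, 2.7 MHz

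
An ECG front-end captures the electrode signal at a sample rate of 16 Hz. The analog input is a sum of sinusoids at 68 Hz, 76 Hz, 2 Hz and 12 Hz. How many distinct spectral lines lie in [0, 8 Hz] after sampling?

fs/2 = 8 Hz.
68 Hz mod fs = 4 Hz.
4 Hz ≤ fs/2 = 8 Hz, appears at 4 Hz.
76 Hz mod fs = 12 Hz.
12 Hz > fs/2 = 8 Hz, folds to fs − 12 Hz = 4 Hz.
2 Hz ≤ fs/2 = 8 Hz, passes unchanged.
12 Hz > fs/2 = 8 Hz, folds to fs − 12 Hz = 4 Hz.
Distinct values: {2 Hz, 4 Hz} → 2.

2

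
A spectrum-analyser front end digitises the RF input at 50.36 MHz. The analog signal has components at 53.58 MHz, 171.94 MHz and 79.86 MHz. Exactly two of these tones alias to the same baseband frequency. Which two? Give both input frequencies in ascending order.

fs/2 = 25.18 MHz.
53.58 MHz mod fs = 3.22 MHz.
3.22 MHz ≤ fs/2 = 25.18 MHz, appears at 3.22 MHz.
171.94 MHz mod fs = 20.86 MHz.
20.86 MHz ≤ fs/2 = 25.18 MHz, appears at 20.86 MHz.
79.86 MHz mod fs = 29.5 MHz.
29.5 MHz > fs/2 = 25.18 MHz, folds to fs − 29.5 MHz = 20.86 MHz.
79.86 MHz and 171.94 MHz both map to 20.86 MHz.

79.86 MHz, 171.94 MHz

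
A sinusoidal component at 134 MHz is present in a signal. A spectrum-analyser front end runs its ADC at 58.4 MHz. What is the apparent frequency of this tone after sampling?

17.2 MHz

134 MHz mod fs = 17.2 MHz.
17.2 MHz ≤ fs/2 = 29.2 MHz, appears at 17.2 MHz.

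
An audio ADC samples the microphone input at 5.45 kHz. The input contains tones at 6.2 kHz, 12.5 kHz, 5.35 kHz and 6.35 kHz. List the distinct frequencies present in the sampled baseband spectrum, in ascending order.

fs/2 = 2.725 kHz.
6.2 kHz mod fs = 0.75 kHz.
0.75 kHz ≤ fs/2 = 2.725 kHz, appears at 0.75 kHz.
12.5 kHz mod fs = 1.6 kHz.
1.6 kHz ≤ fs/2 = 2.725 kHz, appears at 1.6 kHz.
5.35 kHz > fs/2 = 2.725 kHz, folds to fs − 5.35 kHz = 0.1 kHz.
6.35 kHz mod fs = 0.9 kHz.
0.9 kHz ≤ fs/2 = 2.725 kHz, appears at 0.9 kHz.
Distinct values: {0.1 kHz, 0.75 kHz, 0.9 kHz, 1.6 kHz}.

0.1 kHz, 0.75 kHz, 0.9 kHz, 1.6 kHz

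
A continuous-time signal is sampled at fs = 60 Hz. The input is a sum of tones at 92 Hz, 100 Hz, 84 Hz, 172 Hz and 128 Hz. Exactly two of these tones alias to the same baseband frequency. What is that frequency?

fs/2 = 30 Hz.
92 Hz mod fs = 32 Hz.
32 Hz > fs/2 = 30 Hz, folds to fs − 32 Hz = 28 Hz.
100 Hz mod fs = 40 Hz.
40 Hz > fs/2 = 30 Hz, folds to fs − 40 Hz = 20 Hz.
84 Hz mod fs = 24 Hz.
24 Hz ≤ fs/2 = 30 Hz, appears at 24 Hz.
172 Hz mod fs = 52 Hz.
52 Hz > fs/2 = 30 Hz, folds to fs − 52 Hz = 8 Hz.
128 Hz mod fs = 8 Hz.
8 Hz ≤ fs/2 = 30 Hz, appears at 8 Hz.
128 Hz and 172 Hz both map to 8 Hz.

8 Hz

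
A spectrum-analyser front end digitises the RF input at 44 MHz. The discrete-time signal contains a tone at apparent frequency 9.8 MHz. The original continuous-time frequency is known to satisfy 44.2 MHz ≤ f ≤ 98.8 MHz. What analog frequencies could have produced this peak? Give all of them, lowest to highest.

53.8 MHz, 78.2 MHz, 97.8 MHz

Frequencies that alias to 9.8 MHz are k·fs ± 9.8 MHz for integer k ≥ 0.
k=0: 9.8 MHz.
k=1: 34.2 MHz, 53.8 MHz.
k=2: 78.2 MHz, 97.8 MHz.
k=3: 122.2 MHz, 141.8 MHz.
Within [44.2 MHz, 98.8 MHz]: 53.8 MHz, 78.2 MHz, 97.8 MHz.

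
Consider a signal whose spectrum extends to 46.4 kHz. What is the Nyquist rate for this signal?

92.8 kHz

Nyquist rate = 2 × 46.4 kHz = 92.8 kHz.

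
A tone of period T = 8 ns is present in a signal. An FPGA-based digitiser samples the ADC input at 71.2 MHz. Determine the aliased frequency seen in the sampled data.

17.4 MHz

T = 8 ns → f = 1/T = 125 MHz.
125 MHz mod fs = 53.8 MHz.
53.8 MHz > fs/2 = 35.6 MHz, folds to fs − 53.8 MHz = 17.4 MHz.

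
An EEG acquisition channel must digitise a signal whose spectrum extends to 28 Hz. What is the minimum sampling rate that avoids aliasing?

Nyquist rate = 2 × 28 Hz = 56 Hz.

56 Hz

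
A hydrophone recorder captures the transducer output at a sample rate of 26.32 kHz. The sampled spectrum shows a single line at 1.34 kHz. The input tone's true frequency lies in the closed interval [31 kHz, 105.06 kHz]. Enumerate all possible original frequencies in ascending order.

51.3 kHz, 53.98 kHz, 77.62 kHz, 80.3 kHz, 103.94 kHz

Frequencies that alias to 1.34 kHz are k·fs ± 1.34 kHz for integer k ≥ 0.
k=0: 1.34 kHz.
k=1: 24.98 kHz, 27.66 kHz.
k=2: 51.3 kHz, 53.98 kHz.
k=3: 77.62 kHz, 80.3 kHz.
k=4: 103.94 kHz, 106.62 kHz.
k=5: 130.26 kHz, 132.94 kHz.
Within [31 kHz, 105.06 kHz]: 51.3 kHz, 53.98 kHz, 77.62 kHz, 80.3 kHz, 103.94 kHz.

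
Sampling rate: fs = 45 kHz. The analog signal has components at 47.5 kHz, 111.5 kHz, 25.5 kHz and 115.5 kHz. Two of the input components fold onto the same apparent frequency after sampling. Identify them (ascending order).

fs/2 = 22.5 kHz.
47.5 kHz mod fs = 2.5 kHz.
2.5 kHz ≤ fs/2 = 22.5 kHz, appears at 2.5 kHz.
111.5 kHz mod fs = 21.5 kHz.
21.5 kHz ≤ fs/2 = 22.5 kHz, appears at 21.5 kHz.
25.5 kHz > fs/2 = 22.5 kHz, folds to fs − 25.5 kHz = 19.5 kHz.
115.5 kHz mod fs = 25.5 kHz.
25.5 kHz > fs/2 = 22.5 kHz, folds to fs − 25.5 kHz = 19.5 kHz.
25.5 kHz and 115.5 kHz both map to 19.5 kHz.

25.5 kHz, 115.5 kHz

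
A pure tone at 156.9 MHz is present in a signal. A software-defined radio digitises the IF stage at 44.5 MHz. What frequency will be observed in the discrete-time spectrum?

156.9 MHz mod fs = 23.4 MHz.
23.4 MHz > fs/2 = 22.25 MHz, folds to fs − 23.4 MHz = 21.1 MHz.

21.1 MHz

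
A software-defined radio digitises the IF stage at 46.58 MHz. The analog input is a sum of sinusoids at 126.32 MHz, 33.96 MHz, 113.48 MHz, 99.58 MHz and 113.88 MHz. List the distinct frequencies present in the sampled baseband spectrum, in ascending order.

6.42 MHz, 12.62 MHz, 13.42 MHz, 20.32 MHz, 20.72 MHz

fs/2 = 23.29 MHz.
126.32 MHz mod fs = 33.16 MHz.
33.16 MHz > fs/2 = 23.29 MHz, folds to fs − 33.16 MHz = 13.42 MHz.
33.96 MHz > fs/2 = 23.29 MHz, folds to fs − 33.96 MHz = 12.62 MHz.
113.48 MHz mod fs = 20.32 MHz.
20.32 MHz ≤ fs/2 = 23.29 MHz, appears at 20.32 MHz.
99.58 MHz mod fs = 6.42 MHz.
6.42 MHz ≤ fs/2 = 23.29 MHz, appears at 6.42 MHz.
113.88 MHz mod fs = 20.72 MHz.
20.72 MHz ≤ fs/2 = 23.29 MHz, appears at 20.72 MHz.
Distinct values: {6.42 MHz, 12.62 MHz, 13.42 MHz, 20.32 MHz, 20.72 MHz}.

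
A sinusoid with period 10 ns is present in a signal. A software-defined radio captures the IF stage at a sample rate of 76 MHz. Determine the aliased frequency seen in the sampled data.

24 MHz

T = 10 ns → f = 1/T = 100 MHz.
100 MHz mod fs = 24 MHz.
24 MHz ≤ fs/2 = 38 MHz, appears at 24 MHz.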